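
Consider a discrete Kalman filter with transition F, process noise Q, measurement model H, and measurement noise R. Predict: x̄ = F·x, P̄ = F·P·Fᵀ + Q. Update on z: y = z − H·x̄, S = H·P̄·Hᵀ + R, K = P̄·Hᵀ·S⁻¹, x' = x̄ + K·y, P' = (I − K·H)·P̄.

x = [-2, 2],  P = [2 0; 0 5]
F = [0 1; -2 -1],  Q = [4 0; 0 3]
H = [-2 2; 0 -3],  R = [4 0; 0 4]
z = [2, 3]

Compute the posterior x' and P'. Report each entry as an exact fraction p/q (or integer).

x̄ = F·x = [2, 2]
P̄ = F·P·Fᵀ + Q = [9 -5; -5 16]
y = z − H·x̄ = [2, 9]
S = H·P̄·Hᵀ + R = [144 -126; -126 148]
K = P̄·Hᵀ·S⁻¹ = [-1127/2718 -38/151; 14/453 -45/151]
x' = x̄ + K·y = [-1487/1359, -281/453]
P' = (I − K·H)·P̄ = [1583/1359 152/453; 152/453 60/151]

x' = [-1487/1359, -281/453]
P' = [1583/1359 152/453; 152/453 60/151]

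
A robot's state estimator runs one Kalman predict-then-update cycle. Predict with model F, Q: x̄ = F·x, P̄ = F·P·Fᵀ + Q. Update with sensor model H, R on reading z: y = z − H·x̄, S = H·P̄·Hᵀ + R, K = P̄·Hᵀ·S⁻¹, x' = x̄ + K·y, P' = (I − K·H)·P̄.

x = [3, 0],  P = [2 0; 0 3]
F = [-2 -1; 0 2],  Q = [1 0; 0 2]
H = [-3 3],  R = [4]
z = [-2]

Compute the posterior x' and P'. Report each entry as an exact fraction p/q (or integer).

x̄ = F·x = [-6, 0]
P̄ = F·P·Fᵀ + Q = [12 -6; -6 14]
y = z − H·x̄ = [-20]
S = H·P̄·Hᵀ + R = [346]
K = P̄·Hᵀ·S⁻¹ = [-27/173; 30/173]
x' = x̄ + K·y = [-498/173, -600/173]
P' = (I − K·H)·P̄ = [618/173 582/173; 582/173 622/173]

x' = [-498/173, -600/173]
P' = [618/173 582/173; 582/173 622/173]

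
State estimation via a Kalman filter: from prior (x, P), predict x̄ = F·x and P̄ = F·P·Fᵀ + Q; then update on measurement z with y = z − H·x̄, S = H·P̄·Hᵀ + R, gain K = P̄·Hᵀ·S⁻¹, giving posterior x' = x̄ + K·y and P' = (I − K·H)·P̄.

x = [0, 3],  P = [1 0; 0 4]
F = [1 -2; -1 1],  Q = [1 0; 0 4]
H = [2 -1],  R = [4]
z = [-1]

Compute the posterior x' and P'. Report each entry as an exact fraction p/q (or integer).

x̄ = F·x = [-6, 3]
P̄ = F·P·Fᵀ + Q = [18 -9; -9 9]
y = z − H·x̄ = [14]
S = H·P̄·Hᵀ + R = [121]
K = P̄·Hᵀ·S⁻¹ = [45/121; -27/121]
x' = x̄ + K·y = [-96/121, -15/121]
P' = (I − K·H)·P̄ = [153/121 126/121; 126/121 360/121]

x' = [-96/121, -15/121]
P' = [153/121 126/121; 126/121 360/121]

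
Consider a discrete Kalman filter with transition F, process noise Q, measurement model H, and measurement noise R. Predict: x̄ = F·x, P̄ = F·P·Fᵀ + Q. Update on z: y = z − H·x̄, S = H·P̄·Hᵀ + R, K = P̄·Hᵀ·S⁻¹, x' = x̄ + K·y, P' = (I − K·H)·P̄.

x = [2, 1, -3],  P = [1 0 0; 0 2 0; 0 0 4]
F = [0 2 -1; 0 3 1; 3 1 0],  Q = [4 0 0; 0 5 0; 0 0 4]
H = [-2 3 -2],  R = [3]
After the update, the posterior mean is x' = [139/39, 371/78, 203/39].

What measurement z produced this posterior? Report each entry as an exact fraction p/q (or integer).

z = [-3]

x̄ = F·x = [5, 0, 7]
P̄ = F·P·Fᵀ + Q = [16 8 4; 8 27 6; 4 6 15]
S = H·P̄·Hᵀ + R = [234]
K = P̄·Hᵀ·S⁻¹ = [-8/117; 53/234; -10/117]
x' − x̄ = [-56/39, 371/78, -70/39] = K·y
y = (KᵀK)⁻¹·Kᵀ·(x' − x̄) = [21]
z = y + H·x̄ = [21] + [-24] = [-3]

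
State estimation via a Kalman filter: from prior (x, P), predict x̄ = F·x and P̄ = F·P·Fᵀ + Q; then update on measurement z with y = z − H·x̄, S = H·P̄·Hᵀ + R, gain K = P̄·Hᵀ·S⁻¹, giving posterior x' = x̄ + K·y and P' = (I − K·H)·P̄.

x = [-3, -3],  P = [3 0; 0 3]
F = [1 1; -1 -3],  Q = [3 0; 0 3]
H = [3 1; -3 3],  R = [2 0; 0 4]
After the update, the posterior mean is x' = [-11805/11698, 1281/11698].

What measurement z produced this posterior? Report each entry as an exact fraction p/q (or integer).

z = [-3, 3]

x̄ = F·x = [-6, 12]
P̄ = F·P·Fᵀ + Q = [9 -12; -12 33]
S = H·P̄·Hᵀ + R = [44 -54; -54 598]
K = P̄·Hᵀ·S⁻¹ = [1392/5849 -981/11698; 1374/5849 2889/11698]
x' − x̄ = [58383/11698, -139095/11698] = K·y
y = (KᵀK)⁻¹·Kᵀ·(x' − x̄) = [3, -51]
z = y + H·x̄ = [3, -51] + [-6, 54] = [-3, 3]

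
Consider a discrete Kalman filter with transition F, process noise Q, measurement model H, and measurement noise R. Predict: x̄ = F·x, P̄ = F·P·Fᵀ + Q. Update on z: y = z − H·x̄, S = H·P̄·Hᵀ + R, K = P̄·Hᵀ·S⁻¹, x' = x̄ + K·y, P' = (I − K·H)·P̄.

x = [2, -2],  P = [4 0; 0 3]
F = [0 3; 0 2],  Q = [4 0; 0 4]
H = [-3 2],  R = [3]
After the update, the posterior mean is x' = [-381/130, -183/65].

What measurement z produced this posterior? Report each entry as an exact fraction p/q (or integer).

z = [3]

x̄ = F·x = [-6, -4]
P̄ = F·P·Fᵀ + Q = [31 18; 18 16]
S = H·P̄·Hᵀ + R = [130]
K = P̄·Hᵀ·S⁻¹ = [-57/130; -11/65]
x' − x̄ = [399/130, 77/65] = K·y
y = (KᵀK)⁻¹·Kᵀ·(x' − x̄) = [-7]
z = y + H·x̄ = [-7] + [10] = [3]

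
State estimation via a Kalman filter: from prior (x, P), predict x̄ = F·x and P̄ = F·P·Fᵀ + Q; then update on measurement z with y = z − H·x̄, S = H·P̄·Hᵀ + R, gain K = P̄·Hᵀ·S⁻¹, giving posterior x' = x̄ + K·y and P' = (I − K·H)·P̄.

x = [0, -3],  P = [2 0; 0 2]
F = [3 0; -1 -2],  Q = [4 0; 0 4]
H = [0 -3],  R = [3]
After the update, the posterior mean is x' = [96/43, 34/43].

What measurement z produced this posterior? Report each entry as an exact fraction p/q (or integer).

x̄ = F·x = [0, 6]
P̄ = F·P·Fᵀ + Q = [22 -6; -6 14]
S = H·P̄·Hᵀ + R = [129]
K = P̄·Hᵀ·S⁻¹ = [6/43; -14/43]
x' − x̄ = [96/43, -224/43] = K·y
y = (KᵀK)⁻¹·Kᵀ·(x' − x̄) = [16]
z = y + H·x̄ = [16] + [-18] = [-2]

z = [-2]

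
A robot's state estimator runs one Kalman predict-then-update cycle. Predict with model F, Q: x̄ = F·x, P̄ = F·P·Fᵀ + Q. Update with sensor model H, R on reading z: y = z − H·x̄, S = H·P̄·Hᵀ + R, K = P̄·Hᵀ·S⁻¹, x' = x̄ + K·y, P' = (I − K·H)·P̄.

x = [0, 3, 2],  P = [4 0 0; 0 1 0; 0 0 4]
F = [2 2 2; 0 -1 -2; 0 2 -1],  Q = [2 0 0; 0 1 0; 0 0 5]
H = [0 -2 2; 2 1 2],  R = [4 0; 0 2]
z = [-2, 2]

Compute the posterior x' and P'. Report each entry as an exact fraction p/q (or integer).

x' = [647/495, 13/165, -37/110]
P' = [9754/495 -2164/165 -707/55; -2164/165 514/55 471/55; -707/55 471/55 479/55]

x̄ = F·x = [10, -7, 4]
P̄ = F·P·Fᵀ + Q = [38 -18 -4; -18 18 6; -4 6 13]
y = z − H·x̄ = [-24, -19]
S = H·P̄·Hᵀ + R = [80 60; 60 144]
K = P̄·Hᵀ·S⁻¹ = [43/330 29/99; -43/110 4/33; 4/55 3/22]
x' = x̄ + K·y = [647/495, 13/165, -37/110]
P' = (I − K·H)·P̄ = [9754/495 -2164/165 -707/55; -2164/165 514/55 471/55; -707/55 471/55 479/55]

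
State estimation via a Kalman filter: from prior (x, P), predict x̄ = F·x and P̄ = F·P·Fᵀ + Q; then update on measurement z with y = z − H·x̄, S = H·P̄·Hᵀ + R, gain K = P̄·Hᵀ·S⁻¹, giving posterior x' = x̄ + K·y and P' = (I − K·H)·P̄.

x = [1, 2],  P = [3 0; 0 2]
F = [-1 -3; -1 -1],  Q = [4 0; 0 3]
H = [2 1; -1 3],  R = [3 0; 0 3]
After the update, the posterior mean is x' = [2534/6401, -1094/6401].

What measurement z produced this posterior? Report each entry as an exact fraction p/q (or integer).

x̄ = F·x = [-7, -3]
P̄ = F·P·Fᵀ + Q = [25 9; 9 8]
S = H·P̄·Hᵀ + R = [147 19; 19 46]
K = P̄·Hᵀ·S⁻¹ = [2676/6401 -827/6401; 911/6401 1711/6401]
x' − x̄ = [47341/6401, 18109/6401] = K·y
y = (KᵀK)⁻¹·Kᵀ·(x' − x̄) = [18, 1]
z = y + H·x̄ = [18, 1] + [-17, -2] = [1, -1]

z = [1, -1]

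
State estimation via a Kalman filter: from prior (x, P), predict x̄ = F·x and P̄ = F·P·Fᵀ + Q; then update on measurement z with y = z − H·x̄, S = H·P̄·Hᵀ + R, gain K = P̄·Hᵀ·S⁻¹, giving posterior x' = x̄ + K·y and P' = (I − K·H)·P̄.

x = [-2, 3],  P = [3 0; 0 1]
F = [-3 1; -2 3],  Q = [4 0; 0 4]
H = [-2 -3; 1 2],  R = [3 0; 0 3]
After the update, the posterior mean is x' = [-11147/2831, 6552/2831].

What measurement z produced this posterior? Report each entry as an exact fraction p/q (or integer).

z = [2, 2]

x̄ = F·x = [9, 13]
P̄ = F·P·Fᵀ + Q = [32 21; 21 25]
S = H·P̄·Hᵀ + R = [608 -361; -361 219]
K = P̄·Hᵀ·S⁻¹ = [-1099/2831 -45/149; 8/2831 49/149]
x' − x̄ = [-36626/2831, -30251/2831] = K·y
y = (KᵀK)⁻¹·Kᵀ·(x' − x̄) = [59, -33]
z = y + H·x̄ = [59, -33] + [-57, 35] = [2, 2]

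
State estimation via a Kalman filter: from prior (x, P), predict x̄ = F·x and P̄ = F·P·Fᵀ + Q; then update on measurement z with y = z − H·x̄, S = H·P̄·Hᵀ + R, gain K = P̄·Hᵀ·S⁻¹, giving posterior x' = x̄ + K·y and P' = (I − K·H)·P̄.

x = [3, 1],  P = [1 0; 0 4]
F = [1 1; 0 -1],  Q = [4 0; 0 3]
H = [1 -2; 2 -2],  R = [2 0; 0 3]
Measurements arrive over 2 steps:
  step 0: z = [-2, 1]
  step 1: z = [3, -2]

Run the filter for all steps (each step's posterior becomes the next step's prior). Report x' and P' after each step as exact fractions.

step 0: x' = [1116/545, 941/545], P' = [994/545 634/545; 634/545 559/545]
step 1: x' = [-14975/12097, -267473/205649], P' = [22378/12097 14008/12097; 14008/12097 205895/205649]

step 0: x̄ = F·x = [4, -1]
step 0: P̄ = F·P·Fᵀ + Q = [9 -4; -4 7]
step 0: y = z − H·x̄ = [-8, -9]
step 0: S = H·P̄·Hᵀ + R = [55 70; 70 99]
step 0: K = P̄·Hᵀ·S⁻¹ = [-137/545 48/109; -242/545 10/109]
step 0: x' = x̄ + K·y = [1116/545, 941/545]
step 0: P' = (I − K·H)·P̄ = [994/545 634/545; 634/545 559/545]
step 1: x̄ = F·x = [2057/545, -941/545]
step 1: P̄ = F·P·Fᵀ + Q = [5001/545 -1193/545; -1193/545 2194/545]
step 1: y = z − H·x̄ = [-2304/545, -7086/545]
step 1: S = H·P̄·Hᵀ + R = [19639/545 25936/545; 25936/545 39959/545]
step 1: K = P̄·Hᵀ·S⁻¹ = [-2819/12097 5580/12097; -86827/205649 21494/205649]
step 1: x' = x̄ + K·y = [-14975/12097, -267473/205649]
step 1: P' = (I − K·H)·P̄ = [22378/12097 14008/12097; 14008/12097 205895/205649]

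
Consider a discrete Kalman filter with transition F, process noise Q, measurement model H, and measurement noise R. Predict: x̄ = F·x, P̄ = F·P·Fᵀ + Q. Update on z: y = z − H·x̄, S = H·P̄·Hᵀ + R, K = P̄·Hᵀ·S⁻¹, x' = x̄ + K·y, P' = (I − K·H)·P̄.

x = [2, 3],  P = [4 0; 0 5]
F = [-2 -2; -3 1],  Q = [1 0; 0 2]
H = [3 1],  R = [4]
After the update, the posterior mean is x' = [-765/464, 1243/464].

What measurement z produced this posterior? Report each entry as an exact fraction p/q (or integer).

x̄ = F·x = [-10, -3]
P̄ = F·P·Fᵀ + Q = [37 14; 14 43]
S = H·P̄·Hᵀ + R = [464]
K = P̄·Hᵀ·S⁻¹ = [125/464; 85/464]
x' − x̄ = [3875/464, 2635/464] = K·y
y = (KᵀK)⁻¹·Kᵀ·(x' − x̄) = [31]
z = y + H·x̄ = [31] + [-33] = [-2]

z = [-2]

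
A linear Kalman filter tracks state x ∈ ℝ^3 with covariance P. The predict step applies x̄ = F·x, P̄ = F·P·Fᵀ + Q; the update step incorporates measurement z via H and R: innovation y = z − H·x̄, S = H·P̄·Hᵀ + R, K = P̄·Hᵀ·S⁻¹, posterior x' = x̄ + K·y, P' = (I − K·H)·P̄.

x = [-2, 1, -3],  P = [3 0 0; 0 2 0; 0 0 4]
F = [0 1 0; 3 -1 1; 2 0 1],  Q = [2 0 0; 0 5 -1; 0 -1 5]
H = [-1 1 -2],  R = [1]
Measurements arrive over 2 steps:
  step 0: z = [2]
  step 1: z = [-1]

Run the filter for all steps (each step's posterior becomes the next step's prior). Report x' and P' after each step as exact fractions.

step 0: x' = [53/47, -468/47, -308/47], P' = [152/47 -106/47 -126/47; -106/47 1782/47 945/47; -126/47 945/47 546/47]
step 1: x' = [-2679/6217, 2949/6217, 5613/6217], P' = [66025/12434 -10215/6217 -40979/12434; -10215/6217 159631/6217 84178/6217; -40979/12434 84178/6217 105895/12434]

step 0: x̄ = F·x = [1, -10, -7]
step 0: P̄ = F·P·Fᵀ + Q = [4 -2 0; -2 38 21; 0 21 21]
step 0: y = z − H·x̄ = [-1]
step 0: S = H·P̄·Hᵀ + R = [47]
step 0: K = P̄·Hᵀ·S⁻¹ = [-6/47; -2/47; -21/47]
step 0: x' = x̄ + K·y = [53/47, -468/47, -308/47]
step 0: P' = (I − K·H)·P̄ = [152/47 -106/47 -126/47; -106/47 1782/47 945/47; -126/47 945/47 546/47]
step 1: x̄ = F·x = [-468/47, 319/47, -202/47]
step 1: P̄ = F·P·Fᵀ + Q = [1876/47 -1155/47 733/47; -1155/47 1921/47 48/47; 733/47 48/47 885/47]
step 1: y = z − H·x̄ = [-1238/47]
step 1: S = H·P̄·Hᵀ + R = [12434/47]
step 1: K = P̄·Hᵀ·S⁻¹ = [-4497/12434; 1490/6217; -2455/12434]
step 1: x' = x̄ + K·y = [-2679/6217, 2949/6217, 5613/6217]
step 1: P' = (I − K·H)·P̄ = [66025/12434 -10215/6217 -40979/12434; -10215/6217 159631/6217 84178/6217; -40979/12434 84178/6217 105895/12434]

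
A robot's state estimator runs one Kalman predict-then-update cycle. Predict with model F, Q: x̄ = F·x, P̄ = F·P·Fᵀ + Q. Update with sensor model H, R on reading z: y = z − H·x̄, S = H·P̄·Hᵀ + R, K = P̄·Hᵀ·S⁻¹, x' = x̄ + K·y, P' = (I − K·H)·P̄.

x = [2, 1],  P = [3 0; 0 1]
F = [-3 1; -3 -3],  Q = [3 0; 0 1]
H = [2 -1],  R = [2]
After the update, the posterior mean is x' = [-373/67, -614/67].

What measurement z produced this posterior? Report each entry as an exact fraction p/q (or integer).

z = [-2]

x̄ = F·x = [-5, -9]
P̄ = F·P·Fᵀ + Q = [31 24; 24 37]
S = H·P̄·Hᵀ + R = [67]
K = P̄·Hᵀ·S⁻¹ = [38/67; 11/67]
x' − x̄ = [-38/67, -11/67] = K·y
y = (KᵀK)⁻¹·Kᵀ·(x' − x̄) = [-1]
z = y + H·x̄ = [-1] + [-1] = [-2]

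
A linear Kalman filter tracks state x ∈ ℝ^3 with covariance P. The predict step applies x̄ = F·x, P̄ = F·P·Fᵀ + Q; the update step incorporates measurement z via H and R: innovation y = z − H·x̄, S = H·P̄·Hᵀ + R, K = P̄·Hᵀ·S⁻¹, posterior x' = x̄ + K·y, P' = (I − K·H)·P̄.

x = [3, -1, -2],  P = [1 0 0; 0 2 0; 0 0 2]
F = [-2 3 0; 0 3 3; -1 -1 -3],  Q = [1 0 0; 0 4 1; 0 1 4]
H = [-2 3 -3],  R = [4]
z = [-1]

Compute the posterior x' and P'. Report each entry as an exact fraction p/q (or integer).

x' = [-7079/831, -1473/277, 604/831]
P' = [18713/831 3966/277 -604/831; 3966/277 3277/277 565/277; -604/831 565/277 2279/831]

x̄ = F·x = [-9, -9, 4]
P̄ = F·P·Fᵀ + Q = [23 18 -4; 18 40 -23; -4 -23 25]
y = z − H·x̄ = [20]
S = H·P̄·Hᵀ + R = [831]
K = P̄·Hᵀ·S⁻¹ = [20/831; 51/277; -136/831]
x' = x̄ + K·y = [-7079/831, -1473/277, 604/831]
P' = (I − K·H)·P̄ = [18713/831 3966/277 -604/831; 3966/277 3277/277 565/277; -604/831 565/277 2279/831]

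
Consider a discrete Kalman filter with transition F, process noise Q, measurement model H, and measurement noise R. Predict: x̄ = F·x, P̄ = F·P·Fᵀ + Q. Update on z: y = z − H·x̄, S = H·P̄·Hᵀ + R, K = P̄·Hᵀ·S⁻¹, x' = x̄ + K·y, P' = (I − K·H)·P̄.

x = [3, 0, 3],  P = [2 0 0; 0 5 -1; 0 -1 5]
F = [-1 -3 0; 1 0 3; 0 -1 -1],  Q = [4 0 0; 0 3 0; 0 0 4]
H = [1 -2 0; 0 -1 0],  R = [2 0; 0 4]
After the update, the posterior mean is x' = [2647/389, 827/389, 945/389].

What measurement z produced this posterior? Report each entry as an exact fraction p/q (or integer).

z = [3, -3]

x̄ = F·x = [-3, 12, -3]
P̄ = F·P·Fᵀ + Q = [51 7 12; 7 50 -12; 12 -12 12]
S = H·P̄·Hᵀ + R = [225 93; 93 54]
K = P̄·Hᵀ·S⁻¹ = [883/1167 -1672/1167; -124/1167 -289/389; 92/389 -72/389]
x' − x̄ = [3814/389, -3841/389, 2112/389] = K·y
y = (KᵀK)⁻¹·Kᵀ·(x' − x̄) = [30, 9]
z = y + H·x̄ = [30, 9] + [-27, -12] = [3, -3]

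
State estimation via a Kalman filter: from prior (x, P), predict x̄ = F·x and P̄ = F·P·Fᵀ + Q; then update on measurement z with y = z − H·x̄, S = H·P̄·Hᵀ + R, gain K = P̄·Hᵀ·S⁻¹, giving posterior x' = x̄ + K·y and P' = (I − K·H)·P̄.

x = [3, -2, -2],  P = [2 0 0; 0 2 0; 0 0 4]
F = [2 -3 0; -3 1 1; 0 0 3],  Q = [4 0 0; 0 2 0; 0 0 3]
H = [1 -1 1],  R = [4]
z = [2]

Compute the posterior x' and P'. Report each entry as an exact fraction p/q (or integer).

x̄ = F·x = [12, -13, -6]
P̄ = F·P·Fᵀ + Q = [30 -18 0; -18 26 12; 0 12 39]
y = z − H·x̄ = [-17]
S = H·P̄·Hᵀ + R = [111]
K = P̄·Hᵀ·S⁻¹ = [16/37; -32/111; 9/37]
x' = x̄ + K·y = [172/37, -899/111, -375/37]
P' = (I − K·H)·P̄ = [342/37 -154/37 -432/37; -154/37 1862/111 732/37; -432/37 732/37 1200/37]

x' = [172/37, -899/111, -375/37]
P' = [342/37 -154/37 -432/37; -154/37 1862/111 732/37; -432/37 732/37 1200/37]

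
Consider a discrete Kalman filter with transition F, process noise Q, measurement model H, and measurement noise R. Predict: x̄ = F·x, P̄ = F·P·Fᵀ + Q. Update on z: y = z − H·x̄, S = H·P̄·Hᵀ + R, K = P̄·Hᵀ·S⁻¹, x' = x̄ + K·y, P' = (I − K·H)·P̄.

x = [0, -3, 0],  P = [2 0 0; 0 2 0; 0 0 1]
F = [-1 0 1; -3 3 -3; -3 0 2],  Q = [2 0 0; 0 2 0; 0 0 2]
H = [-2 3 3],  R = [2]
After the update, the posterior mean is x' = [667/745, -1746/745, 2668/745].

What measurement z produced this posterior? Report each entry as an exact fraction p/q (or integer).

x̄ = F·x = [0, -9, 0]
P̄ = F·P·Fᵀ + Q = [5 3 8; 3 47 12; 8 12 24]
S = H·P̄·Hᵀ + R = [745]
K = P̄·Hᵀ·S⁻¹ = [23/745; 171/745; 92/745]
x' − x̄ = [667/745, 4959/745, 2668/745] = K·y
y = (KᵀK)⁻¹·Kᵀ·(x' − x̄) = [29]
z = y + H·x̄ = [29] + [-27] = [2]

z = [2]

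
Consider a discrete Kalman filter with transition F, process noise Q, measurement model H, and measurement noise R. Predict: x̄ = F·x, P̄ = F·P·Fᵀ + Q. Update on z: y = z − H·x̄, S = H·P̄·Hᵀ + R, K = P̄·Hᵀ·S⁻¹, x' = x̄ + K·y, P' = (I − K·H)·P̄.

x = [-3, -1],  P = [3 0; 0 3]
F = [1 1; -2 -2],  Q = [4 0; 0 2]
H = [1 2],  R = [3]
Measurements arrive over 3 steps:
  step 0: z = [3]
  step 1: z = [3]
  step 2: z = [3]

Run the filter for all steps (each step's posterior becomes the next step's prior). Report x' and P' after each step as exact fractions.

step 0: x̄ = F·x = [-4, 8]
step 0: P̄ = F·P·Fᵀ + Q = [10 -12; -12 26]
step 0: y = z − H·x̄ = [-9]
step 0: S = H·P̄·Hᵀ + R = [69]
step 0: K = P̄·Hᵀ·S⁻¹ = [-14/69; 40/69]
step 0: x' = x̄ + K·y = [-50/23, 64/23]
step 0: P' = (I − K·H)·P̄ = [494/69 -268/69; -268/69 194/69]
step 1: x̄ = F·x = [14/23, -28/23]
step 1: P̄ = F·P·Fᵀ + Q = [428/69 -304/69; -304/69 746/69]
step 1: y = z − H·x̄ = [111/23]
step 1: S = H·P̄·Hᵀ + R = [801/23]
step 1: K = P̄·Hᵀ·S⁻¹ = [-20/267; 44/89]
step 1: x' = x̄ + K·y = [22/89, 104/89]
step 1: P' = (I − K·H)·P̄ = [1604/267 -832/267; -832/267 614/267]
step 2: x̄ = F·x = [126/89, -252/89]
step 2: P̄ = F·P·Fᵀ + Q = [1622/267 -1108/267; -1108/267 2750/267]
step 2: y = z − H·x̄ = [645/89]
step 2: S = H·P̄·Hᵀ + R = [2997/89]
step 2: K = P̄·Hᵀ·S⁻¹ = [-22/333; 488/999]
step 2: x' = x̄ + K·y = [104/111, 236/333]
step 2: P' = (I − K·H)·P̄ = [658/111 -340/111; -340/111 754/333]

step 0: x' = [-50/23, 64/23], P' = [494/69 -268/69; -268/69 194/69]
step 1: x' = [22/89, 104/89], P' = [1604/267 -832/267; -832/267 614/267]
step 2: x' = [104/111, 236/333], P' = [658/111 -340/111; -340/111 754/333]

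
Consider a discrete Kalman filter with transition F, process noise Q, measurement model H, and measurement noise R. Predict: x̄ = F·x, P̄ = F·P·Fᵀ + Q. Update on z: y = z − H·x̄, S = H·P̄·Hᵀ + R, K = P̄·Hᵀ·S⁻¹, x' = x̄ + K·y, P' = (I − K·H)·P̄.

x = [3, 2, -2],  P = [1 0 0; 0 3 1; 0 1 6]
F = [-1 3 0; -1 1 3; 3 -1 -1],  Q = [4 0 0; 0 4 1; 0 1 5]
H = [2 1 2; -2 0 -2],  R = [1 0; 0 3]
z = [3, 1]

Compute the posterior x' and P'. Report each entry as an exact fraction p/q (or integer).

x' = [-17027/7631, 22767/7631, 16717/7631]
P' = [96341/7631 2593/7631 -96260/7631; 2593/7631 28556/7631 -13249/7631; -96260/7631 -13249/7631 101576/7631]

x̄ = F·x = [3, -7, 9]
P̄ = F·P·Fᵀ + Q = [32 19 -15; 19 68 -27; -15 -27 25]
y = z − H·x̄ = [-14, 25]
S = H·P̄·Hᵀ + R = [145 -92; -92 111]
K = P̄·Hᵀ·S⁻¹ = [2755/7631 -54/7631; 7244/7631 7104/7631; -2617/7631 -3544/7631]
x' = x̄ + K·y = [-17027/7631, 22767/7631, 16717/7631]
P' = (I − K·H)·P̄ = [96341/7631 2593/7631 -96260/7631; 2593/7631 28556/7631 -13249/7631; -96260/7631 -13249/7631 101576/7631]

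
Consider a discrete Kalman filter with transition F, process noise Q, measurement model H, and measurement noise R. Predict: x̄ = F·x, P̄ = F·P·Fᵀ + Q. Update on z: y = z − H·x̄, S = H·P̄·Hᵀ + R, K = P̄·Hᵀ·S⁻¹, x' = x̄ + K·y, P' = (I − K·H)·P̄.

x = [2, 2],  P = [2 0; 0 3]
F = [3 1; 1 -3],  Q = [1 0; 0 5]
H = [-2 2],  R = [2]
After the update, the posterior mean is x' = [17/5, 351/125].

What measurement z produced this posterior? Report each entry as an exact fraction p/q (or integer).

z = [-1]

x̄ = F·x = [8, -4]
P̄ = F·P·Fᵀ + Q = [22 -3; -3 34]
S = H·P̄·Hᵀ + R = [250]
K = P̄·Hᵀ·S⁻¹ = [-1/5; 37/125]
x' − x̄ = [-23/5, 851/125] = K·y
y = (KᵀK)⁻¹·Kᵀ·(x' − x̄) = [23]
z = y + H·x̄ = [23] + [-24] = [-1]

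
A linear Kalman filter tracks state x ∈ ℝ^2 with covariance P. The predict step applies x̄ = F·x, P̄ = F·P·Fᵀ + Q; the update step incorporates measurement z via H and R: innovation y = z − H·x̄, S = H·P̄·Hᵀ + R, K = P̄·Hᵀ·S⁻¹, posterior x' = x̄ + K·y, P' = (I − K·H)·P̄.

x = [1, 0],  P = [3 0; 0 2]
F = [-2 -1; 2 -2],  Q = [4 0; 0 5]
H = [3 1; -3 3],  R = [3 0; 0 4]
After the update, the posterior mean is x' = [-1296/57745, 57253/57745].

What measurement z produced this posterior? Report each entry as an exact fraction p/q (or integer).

x̄ = F·x = [-2, 2]
P̄ = F·P·Fᵀ + Q = [18 -8; -8 25]
S = H·P̄·Hᵀ + R = [142 -135; -135 535]
K = P̄·Hᵀ·S⁻¹ = [2816/11549 -4866/57745; 2780/11549 14193/57745]
x' − x̄ = [114194/57745, -58237/57745] = K·y
y = (KᵀK)⁻¹·Kᵀ·(x' − x̄) = [5, -9]
z = y + H·x̄ = [5, -9] + [-4, 12] = [1, 3]

z = [1, 3]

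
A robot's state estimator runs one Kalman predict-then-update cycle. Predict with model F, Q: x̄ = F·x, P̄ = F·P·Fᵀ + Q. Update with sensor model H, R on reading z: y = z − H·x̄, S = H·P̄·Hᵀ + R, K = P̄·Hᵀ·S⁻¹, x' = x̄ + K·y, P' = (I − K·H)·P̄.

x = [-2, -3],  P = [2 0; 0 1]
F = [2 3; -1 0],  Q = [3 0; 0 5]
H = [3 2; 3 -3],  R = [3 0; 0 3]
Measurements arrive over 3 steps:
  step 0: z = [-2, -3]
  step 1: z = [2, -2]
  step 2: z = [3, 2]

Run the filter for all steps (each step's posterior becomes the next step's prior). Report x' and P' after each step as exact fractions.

step 0: x' = [-4457/4889, 748/4889], P' = [836/4889 180/4889; 180/4889 2253/9778]
step 1: x' = [2333687/25163751, 6637048/8387917], P' = [4230824/25163751 307035/8387917; 307035/8387917 1919316/8387917]
step 2: x' = [58719459025/64444836446, 13041096471/64444836446], P' = [10833999433/64444836446 2358970821/64444836446; 2358970821/64444836446 14746022997/64444836446]

step 0: x̄ = F·x = [-13, 2]
step 0: P̄ = F·P·Fᵀ + Q = [20 -4; -4 7]
step 0: y = z − H·x̄ = [33, 42]
step 0: S = H·P̄·Hᵀ + R = [163 150; 150 318]
step 0: K = P̄·Hᵀ·S⁻¹ = [956/4889 656/4889; 931/4889 -1893/9778]
step 0: x' = x̄ + K·y = [-4457/4889, 748/4889]
step 0: P' = (I − K·H)·P̄ = [836/4889 180/4889; 180/4889 2253/9778]
step 1: x̄ = F·x = [-6670/4889, 4457/4889]
step 1: P̄ = F·P·Fᵀ + Q = [60619/9778 -2212/4889; -2212/4889 25281/4889]
step 1: y = z − H·x̄ = [20874/4889, 23603/4889]
step 1: S = H·P̄·Hᵀ + R = [724065/9778 255471/9778; 255471/9778 1109595/9778]
step 1: K = P̄·Hᵀ·S⁻¹ = [4844894/25163751 3309719/25163751; 1586579/8387917 -1612281/8387917]
step 1: x' = x̄ + K·y = [2333687/25163751, 6637048/8387917]
step 1: P' = (I − K·H)·P̄ = [4230824/25163751 307035/8387917; 307035/8387917 1919316/8387917]
step 2: x̄ = F·x = [64400806/25163751, -2333687/25163751]
step 2: P̄ = F·P·Fᵀ + Q = [155289341/25163751 -11224963/25163751; -11224963/25163751 130049579/25163751]
step 2: y = z − H·x̄ = [-113043791/25163751, -49958659/8387917]
step 2: S = H·P̄·Hᵀ + R = [1858594082/25163751 216993828/8387917; 216993828/8387917 948530289/8387917]
step 2: K = P̄·Hᵀ·S⁻¹ = [12406646647/64444836446 4237514306/32222418223; 12189652819/64444836446 -6193526088/32222418223]
step 2: x' = x̄ + K·y = [58719459025/64444836446, 13041096471/64444836446]
step 2: P' = (I − K·H)·P̄ = [10833999433/64444836446 2358970821/64444836446; 2358970821/64444836446 14746022997/64444836446]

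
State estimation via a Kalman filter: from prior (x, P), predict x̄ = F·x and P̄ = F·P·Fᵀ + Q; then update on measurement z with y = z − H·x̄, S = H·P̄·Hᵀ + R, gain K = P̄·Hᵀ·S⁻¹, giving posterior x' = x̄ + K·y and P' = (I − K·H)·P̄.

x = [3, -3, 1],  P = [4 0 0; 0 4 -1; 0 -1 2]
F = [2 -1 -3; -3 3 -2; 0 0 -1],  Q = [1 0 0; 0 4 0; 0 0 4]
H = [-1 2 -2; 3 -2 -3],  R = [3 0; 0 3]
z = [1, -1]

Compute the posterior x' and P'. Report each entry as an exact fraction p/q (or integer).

x̄ = F·x = [6, -20, -1]
P̄ = F·P·Fᵀ + Q = [33 -17 5; -17 96 7; 5 7 6]
y = z − H·x̄ = [45, -62]
S = H·P̄·Hᵀ + R = [476 -612; -612 936]
K = P̄·Hᵀ·S⁻¹ = [1/493 133/1044; 291/986 -31/348; -367/1972 -73/522]
x' = x̄ + K·y = [-553/306, -61/51, -431/612]
P' = (I − K·H)·P̄ = [160829/8874 24014/1479 127285/17748; 24014/1479 14723/986 37691/5916; 127285/17748 37691/5916 54385/17748]

x' = [-553/306, -61/51, -431/612]
P' = [160829/8874 24014/1479 127285/17748; 24014/1479 14723/986 37691/5916; 127285/17748 37691/5916 54385/17748]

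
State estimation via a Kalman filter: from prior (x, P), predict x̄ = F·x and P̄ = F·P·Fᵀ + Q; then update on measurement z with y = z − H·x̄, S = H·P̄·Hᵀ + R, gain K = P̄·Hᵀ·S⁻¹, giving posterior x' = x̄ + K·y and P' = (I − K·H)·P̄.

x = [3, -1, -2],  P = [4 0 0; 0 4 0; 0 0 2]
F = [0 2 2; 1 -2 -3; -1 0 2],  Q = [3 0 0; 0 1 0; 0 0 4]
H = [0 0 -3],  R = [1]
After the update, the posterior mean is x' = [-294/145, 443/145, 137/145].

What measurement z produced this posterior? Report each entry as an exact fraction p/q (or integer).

z = [-3]

x̄ = F·x = [-6, 11, -7]
P̄ = F·P·Fᵀ + Q = [27 -28 8; -28 39 -16; 8 -16 16]
S = H·P̄·Hᵀ + R = [145]
K = P̄·Hᵀ·S⁻¹ = [-24/145; 48/145; -48/145]
x' − x̄ = [576/145, -1152/145, 1152/145] = K·y
y = (KᵀK)⁻¹·Kᵀ·(x' − x̄) = [-24]
z = y + H·x̄ = [-24] + [21] = [-3]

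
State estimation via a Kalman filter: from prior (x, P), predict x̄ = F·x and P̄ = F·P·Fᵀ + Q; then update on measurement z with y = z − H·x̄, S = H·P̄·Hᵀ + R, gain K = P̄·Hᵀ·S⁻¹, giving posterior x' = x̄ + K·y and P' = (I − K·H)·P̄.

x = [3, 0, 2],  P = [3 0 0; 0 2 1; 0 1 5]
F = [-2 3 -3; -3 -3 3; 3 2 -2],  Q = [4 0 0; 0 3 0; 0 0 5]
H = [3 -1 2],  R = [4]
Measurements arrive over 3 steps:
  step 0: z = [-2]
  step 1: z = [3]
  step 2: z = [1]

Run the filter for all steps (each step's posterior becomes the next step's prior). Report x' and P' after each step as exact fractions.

step 0: x' = [-5763/685, -978/137, 10987/1370], P' = [14407/685 2619/137 -14829/685; 2619/137 2985/137 -2490/137; -14829/685 -2490/137 32431/1370]
step 1: x' = [40522707/17199890, 21269523/17199890, -12360212/8599945], P' = [103719793/17199890 91723827/17199890 -52889418/8599945; 91723827/17199890 158076573/17199890 -33687057/8599945; -52889418/8599945 -33687057/8599945 131856607/17199890]
step 2: x' = [-324326025045/129695767303, -363209387802/129695767303, 371412642084/129695767303], P' = [1522561400751/259391534606 1333744469997/259391534606 -777632480550/129695767303; 1333744469997/259391534606 2325580476927/259391534606 -484168107630/129695767303; -777632480550/129695767303 -484168107630/129695767303 975085518800/129695767303]

step 0: x̄ = F·x = [-12, -3, 5]
step 0: P̄ = F·P·Fᵀ + Q = [61 -27 12; -27 75 -57; 12 -57 52]
step 0: y = z − H·x̄ = [21]
step 0: S = H·P̄·Hᵀ + R = [1370]
step 0: K = P̄·Hᵀ·S⁻¹ = [117/685; -27/137; 197/1370]
step 0: x' = x̄ + K·y = [-5763/685, -978/137, 10987/1370]
step 0: P' = (I − K·H)·P̄ = [14407/685 2619/137 -14829/685; 2619/137 2985/137 -2490/137; -14829/685 -2490/137 32431/1370]
step 1: x̄ = F·x = [-39249/1370, 96879/1370, -38056/685]
step 1: P̄ = F·P·Fᵀ + Q = [459289/1370 -1003389/1370 389421/685; -1003389/1370 2277429/1370 -884766/685; 389421/685 -884766/685 692338/685]
step 1: y = z − H·x̄ = [37096/137]
step 1: S = H·P̄·Hᵀ + R = [3439978/137]
step 1: K = P̄·Hᵀ·S⁻¹ = [196947/1719989; -441333/1719989; 687541/3439978]
step 1: x' = x̄ + K·y = [40522707/17199890, 21269523/17199890, -12360212/8599945]
step 1: P' = (I − K·H)·P̄ = [103719793/17199890 91723827/17199890 -52889418/8599945; 91723827/17199890 158076573/17199890 -33687057/8599945; -52889418/8599945 -33687057/8599945 131856607/17199890]
step 2: x̄ = F·x = [56924427/17199890, -129768981/8599945, 42709603/3439978]
step 2: P̄ = F·P·Fᵀ + Q = [967889724/8599945 -3792321903/17199890 582656601/3439978; -3792321903/17199890 8362258413/17199890 -644410653/1719989; 582656601/3439978 -644410653/1719989 1017647035/3439978]
step 2: y = z − H·x̄ = [-840207383/17199890]
step 2: S = H·P̄·Hᵀ + R = [129695767303/17199890]
step 2: K = P̄·Hᵀ·S⁻¹ = [15426226257/129695767303; -32627437182/129695767303; 25360425895/129695767303]
step 2: x' = x̄ + K·y = [-324326025045/129695767303, -363209387802/129695767303, 371412642084/129695767303]
step 2: P' = (I − K·H)·P̄ = [1522561400751/259391534606 1333744469997/259391534606 -777632480550/129695767303; 1333744469997/259391534606 2325580476927/259391534606 -484168107630/129695767303; -777632480550/129695767303 -484168107630/129695767303 975085518800/129695767303]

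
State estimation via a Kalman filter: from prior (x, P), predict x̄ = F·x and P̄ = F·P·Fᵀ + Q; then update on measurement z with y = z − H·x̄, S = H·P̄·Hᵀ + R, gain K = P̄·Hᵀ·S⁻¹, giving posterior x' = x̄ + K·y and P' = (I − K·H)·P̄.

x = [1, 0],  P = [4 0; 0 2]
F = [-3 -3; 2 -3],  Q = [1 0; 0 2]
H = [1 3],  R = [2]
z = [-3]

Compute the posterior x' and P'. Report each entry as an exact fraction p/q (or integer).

x̄ = F·x = [-3, 2]
P̄ = F·P·Fᵀ + Q = [55 -6; -6 36]
y = z − H·x̄ = [-6]
S = H·P̄·Hᵀ + R = [345]
K = P̄·Hᵀ·S⁻¹ = [37/345; 34/115]
x' = x̄ + K·y = [-419/115, 26/115]
P' = (I − K·H)·P̄ = [17606/345 -1948/115; -1948/115 672/115]

x' = [-419/115, 26/115]
P' = [17606/345 -1948/115; -1948/115 672/115]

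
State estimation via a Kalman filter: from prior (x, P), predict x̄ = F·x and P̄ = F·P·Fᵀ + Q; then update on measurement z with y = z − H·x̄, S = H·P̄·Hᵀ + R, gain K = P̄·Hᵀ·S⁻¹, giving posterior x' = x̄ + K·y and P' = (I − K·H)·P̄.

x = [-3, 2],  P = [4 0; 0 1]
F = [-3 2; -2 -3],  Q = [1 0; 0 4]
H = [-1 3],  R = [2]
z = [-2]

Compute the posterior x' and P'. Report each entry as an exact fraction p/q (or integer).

x' = [2691/196, 759/196]
P' = [7867/196 2631/196; 2631/196 923/196]

x̄ = F·x = [13, 0]
P̄ = F·P·Fᵀ + Q = [41 18; 18 29]
y = z − H·x̄ = [11]
S = H·P̄·Hᵀ + R = [196]
K = P̄·Hᵀ·S⁻¹ = [13/196; 69/196]
x' = x̄ + K·y = [2691/196, 759/196]
P' = (I − K·H)·P̄ = [7867/196 2631/196; 2631/196 923/196]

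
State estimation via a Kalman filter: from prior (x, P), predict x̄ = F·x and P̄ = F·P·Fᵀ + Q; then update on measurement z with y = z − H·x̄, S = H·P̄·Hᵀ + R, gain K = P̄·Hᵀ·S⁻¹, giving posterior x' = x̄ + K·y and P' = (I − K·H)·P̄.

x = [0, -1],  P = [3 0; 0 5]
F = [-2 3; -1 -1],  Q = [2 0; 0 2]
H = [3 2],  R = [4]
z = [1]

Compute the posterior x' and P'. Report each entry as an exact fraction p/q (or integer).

x' = [-129/467, 411/467]
P' = [2272/467 -3090/467; -3090/467 4621/467]

x̄ = F·x = [-3, 1]
P̄ = F·P·Fᵀ + Q = [59 -9; -9 10]
y = z − H·x̄ = [8]
S = H·P̄·Hᵀ + R = [467]
K = P̄·Hᵀ·S⁻¹ = [159/467; -7/467]
x' = x̄ + K·y = [-129/467, 411/467]
P' = (I − K·H)·P̄ = [2272/467 -3090/467; -3090/467 4621/467]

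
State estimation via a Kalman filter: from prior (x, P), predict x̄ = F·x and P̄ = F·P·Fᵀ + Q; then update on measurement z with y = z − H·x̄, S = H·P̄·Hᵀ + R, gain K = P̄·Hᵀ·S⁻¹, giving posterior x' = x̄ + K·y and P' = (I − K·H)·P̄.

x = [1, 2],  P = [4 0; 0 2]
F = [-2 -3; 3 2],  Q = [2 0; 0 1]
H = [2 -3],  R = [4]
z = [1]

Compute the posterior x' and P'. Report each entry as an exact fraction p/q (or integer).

x̄ = F·x = [-8, 7]
P̄ = F·P·Fᵀ + Q = [36 -36; -36 45]
y = z − H·x̄ = [38]
S = H·P̄·Hᵀ + R = [985]
K = P̄·Hᵀ·S⁻¹ = [36/197; -207/985]
x' = x̄ + K·y = [-208/197, -971/985]
P' = (I − K·H)·P̄ = [612/197 360/197; 360/197 1476/985]

x' = [-208/197, -971/985]
P' = [612/197 360/197; 360/197 1476/985]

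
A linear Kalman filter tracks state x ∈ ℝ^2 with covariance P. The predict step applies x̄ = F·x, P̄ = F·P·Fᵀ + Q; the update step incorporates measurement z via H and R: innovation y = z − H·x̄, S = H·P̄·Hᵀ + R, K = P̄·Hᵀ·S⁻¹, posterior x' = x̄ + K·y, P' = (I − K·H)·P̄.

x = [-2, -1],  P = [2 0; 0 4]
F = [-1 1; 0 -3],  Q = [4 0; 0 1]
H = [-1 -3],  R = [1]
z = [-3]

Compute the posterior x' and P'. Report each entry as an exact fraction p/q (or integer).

x̄ = F·x = [1, 3]
P̄ = F·P·Fᵀ + Q = [10 -12; -12 37]
y = z − H·x̄ = [7]
S = H·P̄·Hᵀ + R = [272]
K = P̄·Hᵀ·S⁻¹ = [13/136; -99/272]
x' = x̄ + K·y = [227/136, 123/272]
P' = (I − K·H)·P̄ = [511/68 -345/136; -345/136 263/272]

x' = [227/136, 123/272]
P' = [511/68 -345/136; -345/136 263/272]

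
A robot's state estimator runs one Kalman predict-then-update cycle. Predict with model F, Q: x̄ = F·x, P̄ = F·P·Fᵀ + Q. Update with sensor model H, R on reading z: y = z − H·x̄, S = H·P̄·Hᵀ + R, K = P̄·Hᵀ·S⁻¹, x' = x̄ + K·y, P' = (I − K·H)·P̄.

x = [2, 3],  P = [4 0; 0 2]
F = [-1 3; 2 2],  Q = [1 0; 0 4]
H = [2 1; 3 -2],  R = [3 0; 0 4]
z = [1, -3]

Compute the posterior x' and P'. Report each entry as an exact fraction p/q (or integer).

x' = [-145/32141, 50470/32141]
P' = [10324/32141 6328/32141; 6328/32141 27340/32141]

x̄ = F·x = [7, 10]
P̄ = F·P·Fᵀ + Q = [23 4; 4 28]
y = z − H·x̄ = [-23, -4]
S = H·P̄·Hᵀ + R = [139 78; 78 275]
K = P̄·Hᵀ·S⁻¹ = [8992/32141 4579/32141; 13332/32141 -8924/32141]
x' = x̄ + K·y = [-145/32141, 50470/32141]
P' = (I − K·H)·P̄ = [10324/32141 6328/32141; 6328/32141 27340/32141]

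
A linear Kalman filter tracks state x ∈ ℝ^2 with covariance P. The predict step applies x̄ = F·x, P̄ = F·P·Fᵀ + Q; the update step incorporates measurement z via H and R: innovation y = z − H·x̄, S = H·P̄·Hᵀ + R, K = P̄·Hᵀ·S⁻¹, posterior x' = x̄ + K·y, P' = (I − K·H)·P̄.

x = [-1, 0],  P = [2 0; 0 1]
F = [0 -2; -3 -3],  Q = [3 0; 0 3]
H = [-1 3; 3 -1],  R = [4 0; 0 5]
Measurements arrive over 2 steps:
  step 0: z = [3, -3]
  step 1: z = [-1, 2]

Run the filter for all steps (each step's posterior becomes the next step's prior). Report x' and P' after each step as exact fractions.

step 0: x' = [-8682/12589, 10191/12589], P' = [8666/12589 4818/12589; 4818/12589 7734/12589]
step 1: x' = [11796741/39266659, -9808050/39266659], P' = [52057749/78533318 29433987/78533318; 29433987/78533318 47850621/78533318]

step 0: x̄ = F·x = [0, 3]
step 0: P̄ = F·P·Fᵀ + Q = [7 6; 6 30]
step 0: y = z − H·x̄ = [-6, 0]
step 0: S = H·P̄·Hᵀ + R = [245 -51; -51 62]
step 0: K = P̄·Hᵀ·S⁻¹ = [1447/12589 4236/12589; 4596/12589 1344/12589]
step 0: x' = x̄ + K·y = [-8682/12589, 10191/12589]
step 0: P' = (I − K·H)·P̄ = [8666/12589 4818/12589; 4818/12589 7734/12589]
step 1: x̄ = F·x = [-20382/12589, -4527/12589]
step 1: P̄ = F·P·Fᵀ + Q = [68703/12589 75312/12589; 75312/12589 272091/12589]
step 1: y = z − H·x̄ = [-19390/12589, 81797/12589]
step 1: S = H·P̄·Hᵀ + R = [2116006/12589 -269262/12589; -269262/12589 501491/12589]
step 1: K = P̄·Hᵀ·S⁻¹ = [9061053/78533318 12673926/39266659; 28529469/78533318 4045134/39266659]
step 1: x' = x̄ + K·y = [11796741/39266659, -9808050/39266659]
step 1: P' = (I − K·H)·P̄ = [52057749/78533318 29433987/78533318; 29433987/78533318 47850621/78533318]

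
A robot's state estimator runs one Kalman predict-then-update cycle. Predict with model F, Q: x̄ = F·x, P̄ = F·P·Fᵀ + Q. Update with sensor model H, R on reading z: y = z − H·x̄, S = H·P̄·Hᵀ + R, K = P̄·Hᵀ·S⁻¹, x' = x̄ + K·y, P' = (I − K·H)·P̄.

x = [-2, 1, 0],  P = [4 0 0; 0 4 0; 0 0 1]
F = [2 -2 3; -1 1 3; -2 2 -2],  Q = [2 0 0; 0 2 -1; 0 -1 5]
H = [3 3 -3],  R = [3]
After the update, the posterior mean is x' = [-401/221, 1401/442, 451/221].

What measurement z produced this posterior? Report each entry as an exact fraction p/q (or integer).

z = [-2]

x̄ = F·x = [-6, 3, 6]
P̄ = F·P·Fᵀ + Q = [43 -7 -38; -7 19 9; -38 9 41]
S = H·P̄·Hᵀ + R = [1326]
K = P̄·Hᵀ·S⁻¹ = [37/221; 3/442; -35/221]
x' − x̄ = [925/221, 75/442, -875/221] = K·y
y = (KᵀK)⁻¹·Kᵀ·(x' − x̄) = [25]
z = y + H·x̄ = [25] + [-27] = [-2]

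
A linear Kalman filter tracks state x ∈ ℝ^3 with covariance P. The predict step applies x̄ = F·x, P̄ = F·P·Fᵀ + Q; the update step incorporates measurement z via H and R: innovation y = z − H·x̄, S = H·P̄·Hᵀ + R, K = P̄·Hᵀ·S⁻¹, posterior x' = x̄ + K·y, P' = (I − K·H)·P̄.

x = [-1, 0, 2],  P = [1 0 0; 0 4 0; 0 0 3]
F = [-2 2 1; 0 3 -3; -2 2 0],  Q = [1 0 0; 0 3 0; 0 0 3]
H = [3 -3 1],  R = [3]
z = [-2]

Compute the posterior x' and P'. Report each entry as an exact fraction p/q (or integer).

x̄ = F·x = [4, -6, 2]
P̄ = F·P·Fᵀ + Q = [24 15 20; 15 66 24; 20 24 23]
y = z − H·x̄ = [-34]
S = H·P̄·Hᵀ + R = [542]
K = P̄·Hᵀ·S⁻¹ = [47/542; -129/542; 11/542]
x' = x̄ + K·y = [285/271, 567/271, 355/271]
P' = (I − K·H)·P̄ = [10799/542 14193/542 10323/542; 14193/542 19131/542 14427/542; 10323/542 14427/542 12345/542]

x' = [285/271, 567/271, 355/271]
P' = [10799/542 14193/542 10323/542; 14193/542 19131/542 14427/542; 10323/542 14427/542 12345/542]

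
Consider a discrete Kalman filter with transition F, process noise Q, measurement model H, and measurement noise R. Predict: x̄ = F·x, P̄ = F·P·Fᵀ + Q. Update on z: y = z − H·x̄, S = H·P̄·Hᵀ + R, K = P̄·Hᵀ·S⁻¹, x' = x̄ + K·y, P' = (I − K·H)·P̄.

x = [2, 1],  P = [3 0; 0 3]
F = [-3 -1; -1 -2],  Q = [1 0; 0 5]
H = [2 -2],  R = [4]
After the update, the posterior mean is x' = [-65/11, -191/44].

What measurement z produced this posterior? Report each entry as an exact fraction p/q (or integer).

x̄ = F·x = [-7, -4]
P̄ = F·P·Fᵀ + Q = [31 15; 15 20]
S = H·P̄·Hᵀ + R = [88]
K = P̄·Hᵀ·S⁻¹ = [4/11; -5/44]
x' − x̄ = [12/11, -15/44] = K·y
y = (KᵀK)⁻¹·Kᵀ·(x' − x̄) = [3]
z = y + H·x̄ = [3] + [-6] = [-3]

z = [-3]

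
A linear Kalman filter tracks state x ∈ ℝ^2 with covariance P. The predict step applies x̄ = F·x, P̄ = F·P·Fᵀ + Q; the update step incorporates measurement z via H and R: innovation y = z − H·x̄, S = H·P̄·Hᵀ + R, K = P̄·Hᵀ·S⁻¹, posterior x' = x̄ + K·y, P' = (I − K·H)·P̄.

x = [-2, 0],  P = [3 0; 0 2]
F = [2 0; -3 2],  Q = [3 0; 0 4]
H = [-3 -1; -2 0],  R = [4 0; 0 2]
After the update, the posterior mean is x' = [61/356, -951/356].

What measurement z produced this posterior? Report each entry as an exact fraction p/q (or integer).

x̄ = F·x = [-4, 6]
P̄ = F·P·Fᵀ + Q = [15 -18; -18 39]
S = H·P̄·Hᵀ + R = [70 54; 54 62]
K = P̄·Hᵀ·S⁻¹ = [-27/712 -321/712; -507/712 855/712]
x' − x̄ = [1485/356, -3087/356] = K·y
y = (KᵀK)⁻¹·Kᵀ·(x' − x̄) = [-3, -9]
z = y + H·x̄ = [-3, -9] + [6, 8] = [3, -1]

z = [3, -1]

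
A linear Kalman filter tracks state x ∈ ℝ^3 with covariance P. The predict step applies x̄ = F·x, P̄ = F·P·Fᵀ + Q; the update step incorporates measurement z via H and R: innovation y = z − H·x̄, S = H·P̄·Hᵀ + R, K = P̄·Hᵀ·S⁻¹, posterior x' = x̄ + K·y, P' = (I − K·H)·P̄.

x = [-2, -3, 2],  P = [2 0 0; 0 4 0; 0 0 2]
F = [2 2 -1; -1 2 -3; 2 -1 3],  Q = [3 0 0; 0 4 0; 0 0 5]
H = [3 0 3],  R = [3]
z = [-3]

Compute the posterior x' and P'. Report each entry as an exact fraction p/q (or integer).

x̄ = F·x = [-12, -10, 5]
P̄ = F·P·Fᵀ + Q = [29 18 -6; 18 40 -30; -6 -30 35]
y = z − H·x̄ = [18]
S = H·P̄·Hᵀ + R = [471]
K = P̄·Hᵀ·S⁻¹ = [23/157; -12/157; 29/157]
x' = x̄ + K·y = [-1470/157, -1786/157, 1307/157]
P' = (I − K·H)·P̄ = [2966/157 3654/157 -2943/157; 3654/157 5848/157 -3666/157; -2943/157 -3666/157 2972/157]

x' = [-1470/157, -1786/157, 1307/157]
P' = [2966/157 3654/157 -2943/157; 3654/157 5848/157 -3666/157; -2943/157 -3666/157 2972/157]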